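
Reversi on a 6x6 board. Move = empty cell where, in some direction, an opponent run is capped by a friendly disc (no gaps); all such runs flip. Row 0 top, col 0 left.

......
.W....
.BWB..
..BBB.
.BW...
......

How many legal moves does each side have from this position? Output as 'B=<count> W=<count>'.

-- B to move --
(0,0): flips 2 -> legal
(0,1): flips 1 -> legal
(0,2): no bracket -> illegal
(1,0): no bracket -> illegal
(1,2): flips 1 -> legal
(1,3): no bracket -> illegal
(2,0): no bracket -> illegal
(3,1): no bracket -> illegal
(4,3): flips 1 -> legal
(5,1): flips 1 -> legal
(5,2): flips 1 -> legal
(5,3): no bracket -> illegal
B mobility = 6
-- W to move --
(1,0): no bracket -> illegal
(1,2): no bracket -> illegal
(1,3): no bracket -> illegal
(1,4): no bracket -> illegal
(2,0): flips 1 -> legal
(2,4): flips 2 -> legal
(2,5): no bracket -> illegal
(3,0): no bracket -> illegal
(3,1): flips 1 -> legal
(3,5): no bracket -> illegal
(4,0): flips 1 -> legal
(4,3): no bracket -> illegal
(4,4): flips 1 -> legal
(4,5): no bracket -> illegal
(5,0): no bracket -> illegal
(5,1): no bracket -> illegal
(5,2): no bracket -> illegal
W mobility = 5

Answer: B=6 W=5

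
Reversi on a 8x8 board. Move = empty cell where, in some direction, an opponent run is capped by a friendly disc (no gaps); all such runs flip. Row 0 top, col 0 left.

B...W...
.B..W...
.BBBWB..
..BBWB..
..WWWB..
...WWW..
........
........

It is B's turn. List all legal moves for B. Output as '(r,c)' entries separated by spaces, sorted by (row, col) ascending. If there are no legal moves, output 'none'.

Answer: (0,3) (0,5) (1,3) (1,5) (4,1) (5,1) (5,2) (6,2) (6,3) (6,5) (6,6)

Derivation:
(0,3): flips 1 -> legal
(0,5): flips 1 -> legal
(1,3): flips 1 -> legal
(1,5): flips 1 -> legal
(3,1): no bracket -> illegal
(4,1): flips 3 -> legal
(4,6): no bracket -> illegal
(5,1): flips 1 -> legal
(5,2): flips 3 -> legal
(5,6): no bracket -> illegal
(6,2): flips 2 -> legal
(6,3): flips 3 -> legal
(6,4): no bracket -> illegal
(6,5): flips 3 -> legal
(6,6): flips 2 -> legal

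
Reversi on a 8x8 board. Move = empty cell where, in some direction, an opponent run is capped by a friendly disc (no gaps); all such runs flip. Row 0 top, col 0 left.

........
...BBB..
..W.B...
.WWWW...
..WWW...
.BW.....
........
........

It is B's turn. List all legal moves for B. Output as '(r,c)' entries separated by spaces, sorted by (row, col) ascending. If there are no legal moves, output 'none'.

(1,1): no bracket -> illegal
(1,2): no bracket -> illegal
(2,0): no bracket -> illegal
(2,1): no bracket -> illegal
(2,3): no bracket -> illegal
(2,5): no bracket -> illegal
(3,0): no bracket -> illegal
(3,5): no bracket -> illegal
(4,0): flips 2 -> legal
(4,1): no bracket -> illegal
(4,5): no bracket -> illegal
(5,3): flips 1 -> legal
(5,4): flips 2 -> legal
(5,5): no bracket -> illegal
(6,1): no bracket -> illegal
(6,2): no bracket -> illegal
(6,3): no bracket -> illegal

Answer: (4,0) (5,3) (5,4)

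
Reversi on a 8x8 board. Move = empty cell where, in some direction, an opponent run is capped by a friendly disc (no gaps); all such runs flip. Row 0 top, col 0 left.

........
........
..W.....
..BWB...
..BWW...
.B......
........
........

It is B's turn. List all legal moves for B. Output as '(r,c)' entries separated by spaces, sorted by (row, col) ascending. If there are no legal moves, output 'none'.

(1,1): no bracket -> illegal
(1,2): flips 1 -> legal
(1,3): no bracket -> illegal
(2,1): no bracket -> illegal
(2,3): no bracket -> illegal
(2,4): flips 1 -> legal
(3,1): no bracket -> illegal
(3,5): no bracket -> illegal
(4,5): flips 2 -> legal
(5,2): flips 1 -> legal
(5,3): no bracket -> illegal
(5,4): flips 2 -> legal
(5,5): no bracket -> illegal

Answer: (1,2) (2,4) (4,5) (5,2) (5,4)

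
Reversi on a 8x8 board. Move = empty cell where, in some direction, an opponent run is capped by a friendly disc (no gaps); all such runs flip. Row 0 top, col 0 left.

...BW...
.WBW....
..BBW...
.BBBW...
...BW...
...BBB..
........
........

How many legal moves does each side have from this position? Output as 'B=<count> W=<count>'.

-- B to move --
(0,0): flips 1 -> legal
(0,1): no bracket -> illegal
(0,2): no bracket -> illegal
(0,5): flips 1 -> legal
(1,0): flips 1 -> legal
(1,4): flips 4 -> legal
(1,5): flips 1 -> legal
(2,0): no bracket -> illegal
(2,1): no bracket -> illegal
(2,5): flips 2 -> legal
(3,5): flips 2 -> legal
(4,5): flips 2 -> legal
B mobility = 8
-- W to move --
(0,1): flips 2 -> legal
(0,2): flips 1 -> legal
(1,4): no bracket -> illegal
(2,0): no bracket -> illegal
(2,1): flips 2 -> legal
(3,0): flips 3 -> legal
(4,0): flips 2 -> legal
(4,1): no bracket -> illegal
(4,2): flips 2 -> legal
(4,5): no bracket -> illegal
(4,6): no bracket -> illegal
(5,2): flips 1 -> legal
(5,6): no bracket -> illegal
(6,2): flips 1 -> legal
(6,3): flips 4 -> legal
(6,4): flips 1 -> legal
(6,5): no bracket -> illegal
(6,6): flips 1 -> legal
W mobility = 11

Answer: B=8 W=11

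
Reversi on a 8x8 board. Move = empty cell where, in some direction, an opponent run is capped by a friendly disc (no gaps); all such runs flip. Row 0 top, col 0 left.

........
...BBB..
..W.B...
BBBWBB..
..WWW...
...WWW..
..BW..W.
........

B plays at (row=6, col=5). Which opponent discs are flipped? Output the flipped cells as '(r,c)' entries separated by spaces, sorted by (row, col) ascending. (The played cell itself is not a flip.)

Answer: (4,3) (5,4)

Derivation:
Dir NW: opp run (5,4) (4,3) capped by B -> flip
Dir N: opp run (5,5), next='.' -> no flip
Dir NE: first cell '.' (not opp) -> no flip
Dir W: first cell '.' (not opp) -> no flip
Dir E: opp run (6,6), next='.' -> no flip
Dir SW: first cell '.' (not opp) -> no flip
Dir S: first cell '.' (not opp) -> no flip
Dir SE: first cell '.' (not opp) -> no flip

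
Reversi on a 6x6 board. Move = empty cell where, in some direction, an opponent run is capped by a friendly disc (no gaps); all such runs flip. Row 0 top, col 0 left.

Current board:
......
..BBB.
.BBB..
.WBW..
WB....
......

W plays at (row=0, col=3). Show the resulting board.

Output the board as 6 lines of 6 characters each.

Answer: ...W..
..BWB.
.BBW..
.WBW..
WB....
......

Derivation:
Place W at (0,3); scan 8 dirs for brackets.
Dir NW: edge -> no flip
Dir N: edge -> no flip
Dir NE: edge -> no flip
Dir W: first cell '.' (not opp) -> no flip
Dir E: first cell '.' (not opp) -> no flip
Dir SW: opp run (1,2) (2,1), next='.' -> no flip
Dir S: opp run (1,3) (2,3) capped by W -> flip
Dir SE: opp run (1,4), next='.' -> no flip
All flips: (1,3) (2,3)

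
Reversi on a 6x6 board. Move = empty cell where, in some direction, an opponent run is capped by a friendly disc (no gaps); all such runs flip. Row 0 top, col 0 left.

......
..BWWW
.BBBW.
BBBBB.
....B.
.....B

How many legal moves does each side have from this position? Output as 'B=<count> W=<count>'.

Answer: B=4 W=7

Derivation:
-- B to move --
(0,2): no bracket -> illegal
(0,3): flips 1 -> legal
(0,4): flips 3 -> legal
(0,5): flips 1 -> legal
(2,5): flips 1 -> legal
(3,5): no bracket -> illegal
B mobility = 4
-- W to move --
(0,1): no bracket -> illegal
(0,2): no bracket -> illegal
(0,3): no bracket -> illegal
(1,0): no bracket -> illegal
(1,1): flips 1 -> legal
(2,0): flips 3 -> legal
(2,5): no bracket -> illegal
(3,5): no bracket -> illegal
(4,0): flips 2 -> legal
(4,1): flips 2 -> legal
(4,2): flips 1 -> legal
(4,3): flips 2 -> legal
(4,5): no bracket -> illegal
(5,3): no bracket -> illegal
(5,4): flips 2 -> legal
W mobility = 7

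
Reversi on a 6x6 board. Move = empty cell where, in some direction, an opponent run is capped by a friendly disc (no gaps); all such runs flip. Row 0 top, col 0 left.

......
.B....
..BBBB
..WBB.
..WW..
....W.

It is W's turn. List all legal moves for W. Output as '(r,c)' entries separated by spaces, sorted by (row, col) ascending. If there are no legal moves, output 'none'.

(0,0): no bracket -> illegal
(0,1): no bracket -> illegal
(0,2): no bracket -> illegal
(1,0): no bracket -> illegal
(1,2): flips 1 -> legal
(1,3): flips 2 -> legal
(1,4): flips 1 -> legal
(1,5): flips 2 -> legal
(2,0): no bracket -> illegal
(2,1): no bracket -> illegal
(3,1): no bracket -> illegal
(3,5): flips 2 -> legal
(4,4): no bracket -> illegal
(4,5): no bracket -> illegal

Answer: (1,2) (1,3) (1,4) (1,5) (3,5)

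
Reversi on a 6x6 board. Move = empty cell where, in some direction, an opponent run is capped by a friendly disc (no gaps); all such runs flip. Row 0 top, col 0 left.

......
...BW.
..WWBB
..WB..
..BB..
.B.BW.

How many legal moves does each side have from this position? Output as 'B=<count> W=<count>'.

-- B to move --
(0,3): flips 1 -> legal
(0,4): flips 1 -> legal
(0,5): no bracket -> illegal
(1,1): flips 1 -> legal
(1,2): flips 2 -> legal
(1,5): flips 1 -> legal
(2,1): flips 3 -> legal
(3,1): flips 2 -> legal
(3,4): no bracket -> illegal
(4,1): no bracket -> illegal
(4,4): no bracket -> illegal
(4,5): no bracket -> illegal
(5,5): flips 1 -> legal
B mobility = 8
-- W to move --
(0,2): no bracket -> illegal
(0,3): flips 1 -> legal
(0,4): flips 1 -> legal
(1,2): flips 1 -> legal
(1,5): no bracket -> illegal
(3,1): no bracket -> illegal
(3,4): flips 2 -> legal
(3,5): no bracket -> illegal
(4,0): no bracket -> illegal
(4,1): no bracket -> illegal
(4,4): flips 1 -> legal
(5,0): no bracket -> illegal
(5,2): flips 2 -> legal
W mobility = 6

Answer: B=8 W=6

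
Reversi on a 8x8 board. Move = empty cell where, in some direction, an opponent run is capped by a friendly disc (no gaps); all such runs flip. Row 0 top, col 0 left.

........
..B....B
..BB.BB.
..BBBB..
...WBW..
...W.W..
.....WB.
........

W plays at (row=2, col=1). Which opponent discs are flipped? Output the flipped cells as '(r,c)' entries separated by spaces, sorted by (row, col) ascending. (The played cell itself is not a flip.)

Dir NW: first cell '.' (not opp) -> no flip
Dir N: first cell '.' (not opp) -> no flip
Dir NE: opp run (1,2), next='.' -> no flip
Dir W: first cell '.' (not opp) -> no flip
Dir E: opp run (2,2) (2,3), next='.' -> no flip
Dir SW: first cell '.' (not opp) -> no flip
Dir S: first cell '.' (not opp) -> no flip
Dir SE: opp run (3,2) capped by W -> flip

Answer: (3,2)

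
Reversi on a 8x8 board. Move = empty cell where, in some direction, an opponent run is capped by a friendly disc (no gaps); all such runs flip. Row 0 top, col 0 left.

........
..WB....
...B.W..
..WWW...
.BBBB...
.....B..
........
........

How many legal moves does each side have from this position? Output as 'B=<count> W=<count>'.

Answer: B=7 W=8

Derivation:
-- B to move --
(0,1): flips 1 -> legal
(0,2): no bracket -> illegal
(0,3): no bracket -> illegal
(1,1): flips 1 -> legal
(1,4): no bracket -> illegal
(1,5): no bracket -> illegal
(1,6): flips 2 -> legal
(2,1): flips 1 -> legal
(2,2): flips 2 -> legal
(2,4): flips 2 -> legal
(2,6): no bracket -> illegal
(3,1): no bracket -> illegal
(3,5): no bracket -> illegal
(3,6): no bracket -> illegal
(4,5): flips 1 -> legal
B mobility = 7
-- W to move --
(0,2): no bracket -> illegal
(0,3): flips 2 -> legal
(0,4): no bracket -> illegal
(1,4): flips 2 -> legal
(2,2): no bracket -> illegal
(2,4): no bracket -> illegal
(3,0): no bracket -> illegal
(3,1): no bracket -> illegal
(3,5): no bracket -> illegal
(4,0): no bracket -> illegal
(4,5): no bracket -> illegal
(4,6): no bracket -> illegal
(5,0): flips 1 -> legal
(5,1): flips 1 -> legal
(5,2): flips 2 -> legal
(5,3): flips 1 -> legal
(5,4): flips 2 -> legal
(5,6): no bracket -> illegal
(6,4): no bracket -> illegal
(6,5): no bracket -> illegal
(6,6): flips 2 -> legal
W mobility = 8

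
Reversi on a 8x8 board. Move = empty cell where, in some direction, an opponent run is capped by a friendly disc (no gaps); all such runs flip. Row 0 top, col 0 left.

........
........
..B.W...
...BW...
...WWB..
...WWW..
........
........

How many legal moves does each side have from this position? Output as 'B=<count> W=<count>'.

Answer: B=7 W=8

Derivation:
-- B to move --
(1,3): no bracket -> illegal
(1,4): no bracket -> illegal
(1,5): flips 1 -> legal
(2,3): flips 1 -> legal
(2,5): no bracket -> illegal
(3,2): no bracket -> illegal
(3,5): flips 1 -> legal
(4,2): flips 2 -> legal
(4,6): no bracket -> illegal
(5,2): no bracket -> illegal
(5,6): no bracket -> illegal
(6,2): no bracket -> illegal
(6,3): flips 3 -> legal
(6,4): no bracket -> illegal
(6,5): flips 1 -> legal
(6,6): flips 2 -> legal
B mobility = 7
-- W to move --
(1,1): flips 2 -> legal
(1,2): no bracket -> illegal
(1,3): no bracket -> illegal
(2,1): no bracket -> illegal
(2,3): flips 1 -> legal
(3,1): no bracket -> illegal
(3,2): flips 1 -> legal
(3,5): flips 1 -> legal
(3,6): flips 1 -> legal
(4,2): flips 1 -> legal
(4,6): flips 1 -> legal
(5,6): flips 1 -> legal
W mobility = 8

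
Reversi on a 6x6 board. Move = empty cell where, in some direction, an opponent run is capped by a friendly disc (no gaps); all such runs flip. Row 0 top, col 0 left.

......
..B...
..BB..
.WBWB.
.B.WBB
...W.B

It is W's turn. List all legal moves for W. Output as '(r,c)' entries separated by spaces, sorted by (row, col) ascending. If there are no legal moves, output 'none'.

Answer: (1,1) (1,3) (2,1) (2,5) (3,5) (5,1)

Derivation:
(0,1): no bracket -> illegal
(0,2): no bracket -> illegal
(0,3): no bracket -> illegal
(1,1): flips 1 -> legal
(1,3): flips 2 -> legal
(1,4): no bracket -> illegal
(2,1): flips 1 -> legal
(2,4): no bracket -> illegal
(2,5): flips 1 -> legal
(3,0): no bracket -> illegal
(3,5): flips 2 -> legal
(4,0): no bracket -> illegal
(4,2): no bracket -> illegal
(5,0): no bracket -> illegal
(5,1): flips 1 -> legal
(5,2): no bracket -> illegal
(5,4): no bracket -> illegal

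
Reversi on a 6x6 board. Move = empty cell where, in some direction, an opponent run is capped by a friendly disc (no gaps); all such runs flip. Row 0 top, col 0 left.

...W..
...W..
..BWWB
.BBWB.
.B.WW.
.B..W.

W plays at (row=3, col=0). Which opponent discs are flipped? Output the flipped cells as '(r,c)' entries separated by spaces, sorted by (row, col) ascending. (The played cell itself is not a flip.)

Answer: (3,1) (3,2)

Derivation:
Dir NW: edge -> no flip
Dir N: first cell '.' (not opp) -> no flip
Dir NE: first cell '.' (not opp) -> no flip
Dir W: edge -> no flip
Dir E: opp run (3,1) (3,2) capped by W -> flip
Dir SW: edge -> no flip
Dir S: first cell '.' (not opp) -> no flip
Dir SE: opp run (4,1), next='.' -> no flip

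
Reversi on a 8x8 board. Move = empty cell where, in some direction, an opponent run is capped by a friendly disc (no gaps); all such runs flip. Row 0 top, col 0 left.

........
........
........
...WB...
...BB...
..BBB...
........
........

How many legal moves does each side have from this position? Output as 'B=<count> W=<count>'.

-- B to move --
(2,2): flips 1 -> legal
(2,3): flips 1 -> legal
(2,4): no bracket -> illegal
(3,2): flips 1 -> legal
(4,2): no bracket -> illegal
B mobility = 3
-- W to move --
(2,3): no bracket -> illegal
(2,4): no bracket -> illegal
(2,5): no bracket -> illegal
(3,2): no bracket -> illegal
(3,5): flips 1 -> legal
(4,1): no bracket -> illegal
(4,2): no bracket -> illegal
(4,5): no bracket -> illegal
(5,1): no bracket -> illegal
(5,5): flips 1 -> legal
(6,1): no bracket -> illegal
(6,2): no bracket -> illegal
(6,3): flips 2 -> legal
(6,4): no bracket -> illegal
(6,5): no bracket -> illegal
W mobility = 3

Answer: B=3 W=3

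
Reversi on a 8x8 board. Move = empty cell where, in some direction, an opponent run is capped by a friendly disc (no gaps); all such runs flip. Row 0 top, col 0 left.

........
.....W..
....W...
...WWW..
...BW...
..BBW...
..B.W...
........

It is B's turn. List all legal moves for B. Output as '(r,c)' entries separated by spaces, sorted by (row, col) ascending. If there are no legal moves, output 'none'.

(0,4): no bracket -> illegal
(0,5): no bracket -> illegal
(0,6): no bracket -> illegal
(1,3): no bracket -> illegal
(1,4): no bracket -> illegal
(1,6): no bracket -> illegal
(2,2): no bracket -> illegal
(2,3): flips 1 -> legal
(2,5): flips 1 -> legal
(2,6): flips 2 -> legal
(3,2): no bracket -> illegal
(3,6): no bracket -> illegal
(4,2): no bracket -> illegal
(4,5): flips 1 -> legal
(4,6): no bracket -> illegal
(5,5): flips 1 -> legal
(6,3): no bracket -> illegal
(6,5): flips 1 -> legal
(7,3): no bracket -> illegal
(7,4): no bracket -> illegal
(7,5): flips 1 -> legal

Answer: (2,3) (2,5) (2,6) (4,5) (5,5) (6,5) (7,5)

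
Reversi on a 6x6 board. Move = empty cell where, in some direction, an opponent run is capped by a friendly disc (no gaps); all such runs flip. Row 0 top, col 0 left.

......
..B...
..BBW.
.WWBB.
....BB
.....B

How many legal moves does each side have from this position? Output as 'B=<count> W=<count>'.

-- B to move --
(1,3): no bracket -> illegal
(1,4): flips 1 -> legal
(1,5): flips 1 -> legal
(2,0): no bracket -> illegal
(2,1): no bracket -> illegal
(2,5): flips 1 -> legal
(3,0): flips 2 -> legal
(3,5): no bracket -> illegal
(4,0): flips 1 -> legal
(4,1): flips 1 -> legal
(4,2): flips 1 -> legal
(4,3): no bracket -> illegal
B mobility = 7
-- W to move --
(0,1): no bracket -> illegal
(0,2): flips 2 -> legal
(0,3): no bracket -> illegal
(1,1): no bracket -> illegal
(1,3): flips 1 -> legal
(1,4): flips 1 -> legal
(2,1): flips 2 -> legal
(2,5): no bracket -> illegal
(3,5): flips 2 -> legal
(4,2): flips 1 -> legal
(4,3): no bracket -> illegal
(5,3): no bracket -> illegal
(5,4): flips 2 -> legal
W mobility = 7

Answer: B=7 W=7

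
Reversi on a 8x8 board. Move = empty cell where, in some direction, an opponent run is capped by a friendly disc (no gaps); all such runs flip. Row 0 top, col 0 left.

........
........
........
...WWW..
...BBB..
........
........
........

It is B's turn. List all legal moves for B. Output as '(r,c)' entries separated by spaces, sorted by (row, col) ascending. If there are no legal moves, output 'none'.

Answer: (2,2) (2,3) (2,4) (2,5) (2,6)

Derivation:
(2,2): flips 1 -> legal
(2,3): flips 2 -> legal
(2,4): flips 1 -> legal
(2,5): flips 2 -> legal
(2,6): flips 1 -> legal
(3,2): no bracket -> illegal
(3,6): no bracket -> illegal
(4,2): no bracket -> illegal
(4,6): no bracket -> illegal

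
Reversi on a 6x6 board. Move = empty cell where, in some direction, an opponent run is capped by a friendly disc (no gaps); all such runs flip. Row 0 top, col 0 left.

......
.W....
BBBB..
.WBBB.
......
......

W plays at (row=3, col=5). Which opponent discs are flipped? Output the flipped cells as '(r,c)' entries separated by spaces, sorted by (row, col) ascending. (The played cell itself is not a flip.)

Dir NW: first cell '.' (not opp) -> no flip
Dir N: first cell '.' (not opp) -> no flip
Dir NE: edge -> no flip
Dir W: opp run (3,4) (3,3) (3,2) capped by W -> flip
Dir E: edge -> no flip
Dir SW: first cell '.' (not opp) -> no flip
Dir S: first cell '.' (not opp) -> no flip
Dir SE: edge -> no flip

Answer: (3,2) (3,3) (3,4)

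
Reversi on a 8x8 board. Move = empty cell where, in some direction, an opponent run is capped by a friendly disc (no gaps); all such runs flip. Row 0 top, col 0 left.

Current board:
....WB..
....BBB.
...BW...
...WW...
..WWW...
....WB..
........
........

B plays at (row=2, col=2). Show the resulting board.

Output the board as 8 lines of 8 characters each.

Place B at (2,2); scan 8 dirs for brackets.
Dir NW: first cell '.' (not opp) -> no flip
Dir N: first cell '.' (not opp) -> no flip
Dir NE: first cell '.' (not opp) -> no flip
Dir W: first cell '.' (not opp) -> no flip
Dir E: first cell 'B' (not opp) -> no flip
Dir SW: first cell '.' (not opp) -> no flip
Dir S: first cell '.' (not opp) -> no flip
Dir SE: opp run (3,3) (4,4) capped by B -> flip
All flips: (3,3) (4,4)

Answer: ....WB..
....BBB.
..BBW...
...BW...
..WWB...
....WB..
........
........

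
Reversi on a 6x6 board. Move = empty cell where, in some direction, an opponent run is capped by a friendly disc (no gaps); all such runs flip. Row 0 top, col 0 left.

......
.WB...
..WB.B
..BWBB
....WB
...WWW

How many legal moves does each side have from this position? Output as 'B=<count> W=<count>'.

-- B to move --
(0,0): no bracket -> illegal
(0,1): no bracket -> illegal
(0,2): no bracket -> illegal
(1,0): flips 1 -> legal
(1,3): no bracket -> illegal
(2,0): no bracket -> illegal
(2,1): flips 1 -> legal
(2,4): no bracket -> illegal
(3,1): no bracket -> illegal
(4,2): no bracket -> illegal
(4,3): flips 2 -> legal
(5,2): no bracket -> illegal
B mobility = 3
-- W to move --
(0,1): no bracket -> illegal
(0,2): flips 1 -> legal
(0,3): no bracket -> illegal
(1,3): flips 2 -> legal
(1,4): no bracket -> illegal
(1,5): flips 3 -> legal
(2,1): no bracket -> illegal
(2,4): flips 2 -> legal
(3,1): flips 1 -> legal
(4,1): no bracket -> illegal
(4,2): flips 1 -> legal
(4,3): no bracket -> illegal
W mobility = 6

Answer: B=3 W=6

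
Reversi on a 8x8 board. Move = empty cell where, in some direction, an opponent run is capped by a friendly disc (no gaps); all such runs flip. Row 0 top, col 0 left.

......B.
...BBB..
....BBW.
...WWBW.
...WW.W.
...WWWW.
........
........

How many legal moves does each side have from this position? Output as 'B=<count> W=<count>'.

-- B to move --
(1,6): no bracket -> illegal
(1,7): flips 1 -> legal
(2,2): no bracket -> illegal
(2,3): no bracket -> illegal
(2,7): flips 1 -> legal
(3,2): flips 2 -> legal
(3,7): flips 2 -> legal
(4,2): flips 1 -> legal
(4,5): no bracket -> illegal
(4,7): flips 1 -> legal
(5,2): flips 2 -> legal
(5,7): flips 1 -> legal
(6,2): flips 2 -> legal
(6,3): no bracket -> illegal
(6,4): flips 3 -> legal
(6,5): no bracket -> illegal
(6,6): no bracket -> illegal
(6,7): no bracket -> illegal
B mobility = 10
-- W to move --
(0,2): flips 3 -> legal
(0,3): flips 2 -> legal
(0,4): flips 3 -> legal
(0,5): no bracket -> illegal
(0,7): no bracket -> illegal
(1,2): no bracket -> illegal
(1,6): flips 1 -> legal
(1,7): no bracket -> illegal
(2,2): no bracket -> illegal
(2,3): flips 2 -> legal
(4,5): no bracket -> illegal
W mobility = 5

Answer: B=10 W=5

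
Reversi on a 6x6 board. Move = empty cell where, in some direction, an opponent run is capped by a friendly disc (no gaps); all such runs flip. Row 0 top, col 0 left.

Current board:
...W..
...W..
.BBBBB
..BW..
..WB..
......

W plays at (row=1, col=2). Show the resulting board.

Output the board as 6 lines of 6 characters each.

Place W at (1,2); scan 8 dirs for brackets.
Dir NW: first cell '.' (not opp) -> no flip
Dir N: first cell '.' (not opp) -> no flip
Dir NE: first cell 'W' (not opp) -> no flip
Dir W: first cell '.' (not opp) -> no flip
Dir E: first cell 'W' (not opp) -> no flip
Dir SW: opp run (2,1), next='.' -> no flip
Dir S: opp run (2,2) (3,2) capped by W -> flip
Dir SE: opp run (2,3), next='.' -> no flip
All flips: (2,2) (3,2)

Answer: ...W..
..WW..
.BWBBB
..WW..
..WB..
......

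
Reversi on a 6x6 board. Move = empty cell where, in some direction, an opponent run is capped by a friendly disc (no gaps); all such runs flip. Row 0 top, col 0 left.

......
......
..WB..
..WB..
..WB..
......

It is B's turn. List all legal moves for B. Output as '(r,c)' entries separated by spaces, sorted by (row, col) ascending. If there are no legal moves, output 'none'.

(1,1): flips 1 -> legal
(1,2): no bracket -> illegal
(1,3): no bracket -> illegal
(2,1): flips 2 -> legal
(3,1): flips 1 -> legal
(4,1): flips 2 -> legal
(5,1): flips 1 -> legal
(5,2): no bracket -> illegal
(5,3): no bracket -> illegal

Answer: (1,1) (2,1) (3,1) (4,1) (5,1)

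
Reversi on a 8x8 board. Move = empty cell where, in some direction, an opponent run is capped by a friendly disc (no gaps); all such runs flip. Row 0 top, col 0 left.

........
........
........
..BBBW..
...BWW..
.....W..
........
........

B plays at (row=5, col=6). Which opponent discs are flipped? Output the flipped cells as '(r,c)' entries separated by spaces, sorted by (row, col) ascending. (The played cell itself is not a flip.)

Dir NW: opp run (4,5) capped by B -> flip
Dir N: first cell '.' (not opp) -> no flip
Dir NE: first cell '.' (not opp) -> no flip
Dir W: opp run (5,5), next='.' -> no flip
Dir E: first cell '.' (not opp) -> no flip
Dir SW: first cell '.' (not opp) -> no flip
Dir S: first cell '.' (not opp) -> no flip
Dir SE: first cell '.' (not opp) -> no flip

Answer: (4,5)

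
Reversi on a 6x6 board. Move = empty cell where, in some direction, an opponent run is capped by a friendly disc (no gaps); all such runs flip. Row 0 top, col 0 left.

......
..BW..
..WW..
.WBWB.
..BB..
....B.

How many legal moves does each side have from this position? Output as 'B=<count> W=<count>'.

-- B to move --
(0,2): no bracket -> illegal
(0,3): flips 3 -> legal
(0,4): no bracket -> illegal
(1,1): no bracket -> illegal
(1,4): flips 2 -> legal
(2,0): flips 1 -> legal
(2,1): no bracket -> illegal
(2,4): flips 1 -> legal
(3,0): flips 1 -> legal
(4,0): no bracket -> illegal
(4,1): no bracket -> illegal
(4,4): no bracket -> illegal
B mobility = 5
-- W to move --
(0,1): flips 1 -> legal
(0,2): flips 1 -> legal
(0,3): no bracket -> illegal
(1,1): flips 1 -> legal
(2,1): no bracket -> illegal
(2,4): no bracket -> illegal
(2,5): no bracket -> illegal
(3,5): flips 1 -> legal
(4,1): flips 1 -> legal
(4,4): no bracket -> illegal
(4,5): flips 1 -> legal
(5,1): flips 1 -> legal
(5,2): flips 2 -> legal
(5,3): flips 2 -> legal
(5,5): no bracket -> illegal
W mobility = 9

Answer: B=5 W=9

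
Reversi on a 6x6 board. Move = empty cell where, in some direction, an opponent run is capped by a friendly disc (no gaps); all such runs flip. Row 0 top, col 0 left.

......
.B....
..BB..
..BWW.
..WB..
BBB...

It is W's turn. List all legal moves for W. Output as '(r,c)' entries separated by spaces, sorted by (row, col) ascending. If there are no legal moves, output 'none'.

Answer: (0,0) (1,2) (1,3) (3,1) (4,4) (5,3)

Derivation:
(0,0): flips 2 -> legal
(0,1): no bracket -> illegal
(0,2): no bracket -> illegal
(1,0): no bracket -> illegal
(1,2): flips 3 -> legal
(1,3): flips 1 -> legal
(1,4): no bracket -> illegal
(2,0): no bracket -> illegal
(2,1): no bracket -> illegal
(2,4): no bracket -> illegal
(3,1): flips 1 -> legal
(4,0): no bracket -> illegal
(4,1): no bracket -> illegal
(4,4): flips 1 -> legal
(5,3): flips 1 -> legal
(5,4): no bracket -> illegal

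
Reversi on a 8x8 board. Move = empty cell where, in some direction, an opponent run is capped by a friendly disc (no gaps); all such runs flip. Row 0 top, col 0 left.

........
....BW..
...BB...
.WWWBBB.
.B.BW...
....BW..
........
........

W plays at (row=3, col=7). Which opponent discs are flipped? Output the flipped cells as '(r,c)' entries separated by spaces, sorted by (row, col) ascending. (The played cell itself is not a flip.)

Answer: (3,4) (3,5) (3,6)

Derivation:
Dir NW: first cell '.' (not opp) -> no flip
Dir N: first cell '.' (not opp) -> no flip
Dir NE: edge -> no flip
Dir W: opp run (3,6) (3,5) (3,4) capped by W -> flip
Dir E: edge -> no flip
Dir SW: first cell '.' (not opp) -> no flip
Dir S: first cell '.' (not opp) -> no flip
Dir SE: edge -> no flip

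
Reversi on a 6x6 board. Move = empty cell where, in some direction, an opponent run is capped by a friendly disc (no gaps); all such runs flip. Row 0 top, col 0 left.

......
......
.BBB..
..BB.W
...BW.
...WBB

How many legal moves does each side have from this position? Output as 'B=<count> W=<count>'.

Answer: B=3 W=3

Derivation:
-- B to move --
(2,4): no bracket -> illegal
(2,5): no bracket -> illegal
(3,4): flips 1 -> legal
(4,2): no bracket -> illegal
(4,5): flips 1 -> legal
(5,2): flips 1 -> legal
B mobility = 3
-- W to move --
(1,0): no bracket -> illegal
(1,1): flips 2 -> legal
(1,2): no bracket -> illegal
(1,3): flips 3 -> legal
(1,4): no bracket -> illegal
(2,0): no bracket -> illegal
(2,4): no bracket -> illegal
(3,0): no bracket -> illegal
(3,1): no bracket -> illegal
(3,4): no bracket -> illegal
(4,1): no bracket -> illegal
(4,2): flips 1 -> legal
(4,5): no bracket -> illegal
(5,2): no bracket -> illegal
W mobility = 3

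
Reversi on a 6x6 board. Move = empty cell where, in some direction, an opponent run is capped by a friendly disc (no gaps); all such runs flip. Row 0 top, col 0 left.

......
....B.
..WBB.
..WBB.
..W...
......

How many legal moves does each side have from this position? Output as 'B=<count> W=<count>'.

-- B to move --
(1,1): flips 1 -> legal
(1,2): no bracket -> illegal
(1,3): no bracket -> illegal
(2,1): flips 1 -> legal
(3,1): flips 1 -> legal
(4,1): flips 1 -> legal
(4,3): no bracket -> illegal
(5,1): flips 1 -> legal
(5,2): no bracket -> illegal
(5,3): no bracket -> illegal
B mobility = 5
-- W to move --
(0,3): no bracket -> illegal
(0,4): no bracket -> illegal
(0,5): flips 2 -> legal
(1,2): no bracket -> illegal
(1,3): no bracket -> illegal
(1,5): flips 2 -> legal
(2,5): flips 2 -> legal
(3,5): flips 2 -> legal
(4,3): no bracket -> illegal
(4,4): flips 1 -> legal
(4,5): no bracket -> illegal
W mobility = 5

Answer: B=5 W=5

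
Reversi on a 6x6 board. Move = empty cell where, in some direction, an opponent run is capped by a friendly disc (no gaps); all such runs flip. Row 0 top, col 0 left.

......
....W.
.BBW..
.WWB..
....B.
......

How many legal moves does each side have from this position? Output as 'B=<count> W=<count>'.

-- B to move --
(0,3): no bracket -> illegal
(0,4): no bracket -> illegal
(0,5): no bracket -> illegal
(1,2): no bracket -> illegal
(1,3): flips 1 -> legal
(1,5): no bracket -> illegal
(2,0): no bracket -> illegal
(2,4): flips 1 -> legal
(2,5): no bracket -> illegal
(3,0): flips 2 -> legal
(3,4): no bracket -> illegal
(4,0): flips 1 -> legal
(4,1): flips 1 -> legal
(4,2): flips 1 -> legal
(4,3): flips 1 -> legal
B mobility = 7
-- W to move --
(1,0): flips 1 -> legal
(1,1): flips 1 -> legal
(1,2): flips 1 -> legal
(1,3): flips 1 -> legal
(2,0): flips 2 -> legal
(2,4): no bracket -> illegal
(3,0): no bracket -> illegal
(3,4): flips 1 -> legal
(3,5): no bracket -> illegal
(4,2): no bracket -> illegal
(4,3): flips 1 -> legal
(4,5): no bracket -> illegal
(5,3): no bracket -> illegal
(5,4): no bracket -> illegal
(5,5): no bracket -> illegal
W mobility = 7

Answer: B=7 W=7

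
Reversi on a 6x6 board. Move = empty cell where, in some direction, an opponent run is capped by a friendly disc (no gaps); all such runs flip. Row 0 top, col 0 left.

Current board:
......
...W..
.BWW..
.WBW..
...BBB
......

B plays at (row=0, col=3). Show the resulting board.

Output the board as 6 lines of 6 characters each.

Place B at (0,3); scan 8 dirs for brackets.
Dir NW: edge -> no flip
Dir N: edge -> no flip
Dir NE: edge -> no flip
Dir W: first cell '.' (not opp) -> no flip
Dir E: first cell '.' (not opp) -> no flip
Dir SW: first cell '.' (not opp) -> no flip
Dir S: opp run (1,3) (2,3) (3,3) capped by B -> flip
Dir SE: first cell '.' (not opp) -> no flip
All flips: (1,3) (2,3) (3,3)

Answer: ...B..
...B..
.BWB..
.WBB..
...BBB
......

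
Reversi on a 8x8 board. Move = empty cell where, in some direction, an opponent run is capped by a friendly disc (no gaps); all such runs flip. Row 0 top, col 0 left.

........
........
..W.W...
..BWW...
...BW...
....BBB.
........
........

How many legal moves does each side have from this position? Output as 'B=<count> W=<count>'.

-- B to move --
(1,1): flips 3 -> legal
(1,2): flips 1 -> legal
(1,3): no bracket -> illegal
(1,4): flips 3 -> legal
(1,5): no bracket -> illegal
(2,1): no bracket -> illegal
(2,3): flips 1 -> legal
(2,5): flips 1 -> legal
(3,1): no bracket -> illegal
(3,5): flips 2 -> legal
(4,2): no bracket -> illegal
(4,5): flips 1 -> legal
(5,3): no bracket -> illegal
B mobility = 7
-- W to move --
(2,1): no bracket -> illegal
(2,3): no bracket -> illegal
(3,1): flips 1 -> legal
(4,1): no bracket -> illegal
(4,2): flips 2 -> legal
(4,5): no bracket -> illegal
(4,6): no bracket -> illegal
(4,7): no bracket -> illegal
(5,2): flips 1 -> legal
(5,3): flips 1 -> legal
(5,7): no bracket -> illegal
(6,3): no bracket -> illegal
(6,4): flips 1 -> legal
(6,5): no bracket -> illegal
(6,6): flips 1 -> legal
(6,7): no bracket -> illegal
W mobility = 6

Answer: B=7 W=6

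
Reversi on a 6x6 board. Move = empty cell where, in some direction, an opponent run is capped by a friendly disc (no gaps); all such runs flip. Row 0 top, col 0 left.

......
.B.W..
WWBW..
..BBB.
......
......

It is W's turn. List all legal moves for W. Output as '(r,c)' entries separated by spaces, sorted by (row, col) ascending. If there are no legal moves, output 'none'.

Answer: (0,1) (0,2) (3,1) (4,1) (4,3) (4,5)

Derivation:
(0,0): no bracket -> illegal
(0,1): flips 1 -> legal
(0,2): flips 1 -> legal
(1,0): no bracket -> illegal
(1,2): no bracket -> illegal
(2,4): no bracket -> illegal
(2,5): no bracket -> illegal
(3,1): flips 1 -> legal
(3,5): no bracket -> illegal
(4,1): flips 1 -> legal
(4,2): no bracket -> illegal
(4,3): flips 2 -> legal
(4,4): no bracket -> illegal
(4,5): flips 1 -> legal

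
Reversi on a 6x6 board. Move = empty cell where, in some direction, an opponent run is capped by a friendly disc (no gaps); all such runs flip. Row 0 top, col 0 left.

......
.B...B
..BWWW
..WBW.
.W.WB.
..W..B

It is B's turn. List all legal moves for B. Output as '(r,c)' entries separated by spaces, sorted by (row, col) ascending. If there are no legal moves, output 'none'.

Answer: (1,3) (1,4) (3,1) (3,5) (4,2) (5,3)

Derivation:
(1,2): no bracket -> illegal
(1,3): flips 1 -> legal
(1,4): flips 2 -> legal
(2,1): no bracket -> illegal
(3,0): no bracket -> illegal
(3,1): flips 1 -> legal
(3,5): flips 2 -> legal
(4,0): no bracket -> illegal
(4,2): flips 2 -> legal
(4,5): no bracket -> illegal
(5,0): no bracket -> illegal
(5,1): no bracket -> illegal
(5,3): flips 1 -> legal
(5,4): no bracket -> illegal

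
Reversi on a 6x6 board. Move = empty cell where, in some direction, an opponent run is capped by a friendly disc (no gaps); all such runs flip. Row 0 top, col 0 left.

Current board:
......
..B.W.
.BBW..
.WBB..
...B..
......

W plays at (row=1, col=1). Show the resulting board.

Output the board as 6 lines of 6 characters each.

Answer: ......
.WB.W.
.WBW..
.WBB..
...B..
......

Derivation:
Place W at (1,1); scan 8 dirs for brackets.
Dir NW: first cell '.' (not opp) -> no flip
Dir N: first cell '.' (not opp) -> no flip
Dir NE: first cell '.' (not opp) -> no flip
Dir W: first cell '.' (not opp) -> no flip
Dir E: opp run (1,2), next='.' -> no flip
Dir SW: first cell '.' (not opp) -> no flip
Dir S: opp run (2,1) capped by W -> flip
Dir SE: opp run (2,2) (3,3), next='.' -> no flip
All flips: (2,1)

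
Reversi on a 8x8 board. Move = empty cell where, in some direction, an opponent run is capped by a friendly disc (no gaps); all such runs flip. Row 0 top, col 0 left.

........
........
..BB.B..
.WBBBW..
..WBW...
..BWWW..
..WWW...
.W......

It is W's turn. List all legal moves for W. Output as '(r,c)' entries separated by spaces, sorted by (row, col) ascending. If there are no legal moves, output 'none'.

(1,1): flips 2 -> legal
(1,2): flips 2 -> legal
(1,3): flips 4 -> legal
(1,4): no bracket -> illegal
(1,5): flips 1 -> legal
(1,6): no bracket -> illegal
(2,1): flips 2 -> legal
(2,4): flips 2 -> legal
(2,6): no bracket -> illegal
(3,6): no bracket -> illegal
(4,1): flips 1 -> legal
(4,5): no bracket -> illegal
(5,1): flips 1 -> legal
(6,1): no bracket -> illegal

Answer: (1,1) (1,2) (1,3) (1,5) (2,1) (2,4) (4,1) (5,1)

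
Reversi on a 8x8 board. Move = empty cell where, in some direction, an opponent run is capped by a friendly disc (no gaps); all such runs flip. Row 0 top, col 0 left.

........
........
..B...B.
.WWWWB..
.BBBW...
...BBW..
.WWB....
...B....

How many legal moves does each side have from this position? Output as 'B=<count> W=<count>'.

Answer: B=13 W=11

Derivation:
-- B to move --
(2,0): flips 1 -> legal
(2,1): flips 2 -> legal
(2,3): flips 2 -> legal
(2,4): flips 3 -> legal
(2,5): flips 1 -> legal
(3,0): flips 4 -> legal
(4,0): flips 1 -> legal
(4,5): flips 1 -> legal
(4,6): no bracket -> illegal
(5,0): no bracket -> illegal
(5,1): flips 1 -> legal
(5,2): no bracket -> illegal
(5,6): flips 1 -> legal
(6,0): flips 2 -> legal
(6,4): no bracket -> illegal
(6,5): no bracket -> illegal
(6,6): flips 3 -> legal
(7,0): no bracket -> illegal
(7,1): flips 1 -> legal
(7,2): no bracket -> illegal
B mobility = 13
-- W to move --
(1,1): flips 1 -> legal
(1,2): flips 1 -> legal
(1,3): flips 1 -> legal
(1,5): no bracket -> illegal
(1,6): no bracket -> illegal
(1,7): flips 2 -> legal
(2,1): no bracket -> illegal
(2,3): no bracket -> illegal
(2,4): no bracket -> illegal
(2,5): no bracket -> illegal
(2,7): no bracket -> illegal
(3,0): no bracket -> illegal
(3,6): flips 1 -> legal
(3,7): no bracket -> illegal
(4,0): flips 3 -> legal
(4,5): no bracket -> illegal
(4,6): no bracket -> illegal
(5,0): flips 1 -> legal
(5,1): flips 2 -> legal
(5,2): flips 4 -> legal
(6,4): flips 4 -> legal
(6,5): flips 2 -> legal
(7,2): no bracket -> illegal
(7,4): no bracket -> illegal
W mobility = 11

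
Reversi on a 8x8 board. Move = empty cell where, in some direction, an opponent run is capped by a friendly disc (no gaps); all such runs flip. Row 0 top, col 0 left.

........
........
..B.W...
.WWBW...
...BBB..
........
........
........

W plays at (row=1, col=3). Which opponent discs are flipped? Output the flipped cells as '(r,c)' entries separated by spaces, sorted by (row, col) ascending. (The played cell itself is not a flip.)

Dir NW: first cell '.' (not opp) -> no flip
Dir N: first cell '.' (not opp) -> no flip
Dir NE: first cell '.' (not opp) -> no flip
Dir W: first cell '.' (not opp) -> no flip
Dir E: first cell '.' (not opp) -> no flip
Dir SW: opp run (2,2) capped by W -> flip
Dir S: first cell '.' (not opp) -> no flip
Dir SE: first cell 'W' (not opp) -> no flip

Answer: (2,2)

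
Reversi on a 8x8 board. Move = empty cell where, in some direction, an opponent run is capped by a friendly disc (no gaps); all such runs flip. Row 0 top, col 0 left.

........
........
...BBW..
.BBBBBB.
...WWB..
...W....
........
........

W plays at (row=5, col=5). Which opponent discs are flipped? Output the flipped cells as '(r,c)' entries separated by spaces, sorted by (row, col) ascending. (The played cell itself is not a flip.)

Answer: (3,5) (4,5)

Derivation:
Dir NW: first cell 'W' (not opp) -> no flip
Dir N: opp run (4,5) (3,5) capped by W -> flip
Dir NE: first cell '.' (not opp) -> no flip
Dir W: first cell '.' (not opp) -> no flip
Dir E: first cell '.' (not opp) -> no flip
Dir SW: first cell '.' (not opp) -> no flip
Dir S: first cell '.' (not opp) -> no flip
Dir SE: first cell '.' (not opp) -> no flip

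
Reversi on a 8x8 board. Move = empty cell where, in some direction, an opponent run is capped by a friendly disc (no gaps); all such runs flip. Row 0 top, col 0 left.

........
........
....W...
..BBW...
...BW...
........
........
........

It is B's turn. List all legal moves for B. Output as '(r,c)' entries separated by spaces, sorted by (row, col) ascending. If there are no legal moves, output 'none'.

(1,3): no bracket -> illegal
(1,4): no bracket -> illegal
(1,5): flips 1 -> legal
(2,3): no bracket -> illegal
(2,5): flips 1 -> legal
(3,5): flips 1 -> legal
(4,5): flips 1 -> legal
(5,3): no bracket -> illegal
(5,4): no bracket -> illegal
(5,5): flips 1 -> legal

Answer: (1,5) (2,5) (3,5) (4,5) (5,5)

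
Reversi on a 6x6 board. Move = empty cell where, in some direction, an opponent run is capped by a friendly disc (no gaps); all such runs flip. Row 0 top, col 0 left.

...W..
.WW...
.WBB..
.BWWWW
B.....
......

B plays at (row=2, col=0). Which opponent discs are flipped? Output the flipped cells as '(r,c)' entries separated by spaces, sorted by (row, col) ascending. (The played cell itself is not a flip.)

Dir NW: edge -> no flip
Dir N: first cell '.' (not opp) -> no flip
Dir NE: opp run (1,1), next='.' -> no flip
Dir W: edge -> no flip
Dir E: opp run (2,1) capped by B -> flip
Dir SW: edge -> no flip
Dir S: first cell '.' (not opp) -> no flip
Dir SE: first cell 'B' (not opp) -> no flip

Answer: (2,1)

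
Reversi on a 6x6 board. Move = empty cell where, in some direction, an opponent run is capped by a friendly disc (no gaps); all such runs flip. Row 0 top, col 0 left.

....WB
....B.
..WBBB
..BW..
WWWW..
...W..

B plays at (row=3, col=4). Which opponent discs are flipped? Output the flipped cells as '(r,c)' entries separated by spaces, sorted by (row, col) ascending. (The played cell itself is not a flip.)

Answer: (3,3)

Derivation:
Dir NW: first cell 'B' (not opp) -> no flip
Dir N: first cell 'B' (not opp) -> no flip
Dir NE: first cell 'B' (not opp) -> no flip
Dir W: opp run (3,3) capped by B -> flip
Dir E: first cell '.' (not opp) -> no flip
Dir SW: opp run (4,3), next='.' -> no flip
Dir S: first cell '.' (not opp) -> no flip
Dir SE: first cell '.' (not opp) -> no flip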